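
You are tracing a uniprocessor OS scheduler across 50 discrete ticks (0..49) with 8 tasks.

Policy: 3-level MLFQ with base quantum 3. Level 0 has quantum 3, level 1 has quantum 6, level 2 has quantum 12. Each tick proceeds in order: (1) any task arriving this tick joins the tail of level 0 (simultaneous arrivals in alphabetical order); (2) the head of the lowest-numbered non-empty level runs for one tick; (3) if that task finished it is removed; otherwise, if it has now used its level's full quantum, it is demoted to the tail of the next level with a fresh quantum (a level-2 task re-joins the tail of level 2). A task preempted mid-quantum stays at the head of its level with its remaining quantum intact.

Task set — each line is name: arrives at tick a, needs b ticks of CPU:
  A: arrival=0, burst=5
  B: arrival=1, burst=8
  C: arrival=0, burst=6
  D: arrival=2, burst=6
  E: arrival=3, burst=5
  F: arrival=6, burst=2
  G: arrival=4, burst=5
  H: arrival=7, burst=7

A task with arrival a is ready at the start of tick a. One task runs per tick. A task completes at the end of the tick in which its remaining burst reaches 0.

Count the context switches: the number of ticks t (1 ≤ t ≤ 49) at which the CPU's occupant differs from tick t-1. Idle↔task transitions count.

t=0: L0/L1/L2 = AC/-/- → run A
t=1: L0/L1/L2 = ACB/-/- → run A
t=2: L0/L1/L2 = ACBD/-/- → run A
t=3: L0/L1/L2 = CBDE/A/- → run C
t=4: L0/L1/L2 = CBDEG/A/- → run C
t=5: L0/L1/L2 = CBDEG/A/- → run C
t=6: L0/L1/L2 = BDEGF/AC/- → run B
t=7: L0/L1/L2 = BDEGFH/AC/- → run B
t=8: L0/L1/L2 = BDEGFH/AC/- → run B
t=9: L0/L1/L2 = DEGFH/ACB/- → run D
t=10: L0/L1/L2 = DEGFH/ACB/- → run D
t=11: L0/L1/L2 = DEGFH/ACB/- → run D
t=12: L0/L1/L2 = EGFH/ACBD/- → run E
t=13: L0/L1/L2 = EGFH/ACBD/- → run E
t=14: L0/L1/L2 = EGFH/ACBD/- → run E
t=15: L0/L1/L2 = GFH/ACBDE/- → run G
t=16: L0/L1/L2 = GFH/ACBDE/- → run G
t=17: L0/L1/L2 = GFH/ACBDE/- → run G
t=18: L0/L1/L2 = FH/ACBDEG/- → run F
t=19: L0/L1/L2 = FH/ACBDEG/- → run F
t=20: L0/L1/L2 = H/ACBDEG/- → run H
t=21: L0/L1/L2 = H/ACBDEG/- → run H
t=22: L0/L1/L2 = H/ACBDEG/- → run H
t=23: L0/L1/L2 = -/ACBDEGH/- → run A
t=24: L0/L1/L2 = -/ACBDEGH/- → run A
t=25: L0/L1/L2 = -/CBDEGH/- → run C
t=26: L0/L1/L2 = -/CBDEGH/- → run C
t=27: L0/L1/L2 = -/CBDEGH/- → run C
t=28: L0/L1/L2 = -/BDEGH/- → run B
t=29: L0/L1/L2 = -/BDEGH/- → run B
t=30: L0/L1/L2 = -/BDEGH/- → run B
t=31: L0/L1/L2 = -/BDEGH/- → run B
t=32: L0/L1/L2 = -/BDEGH/- → run B
t=33: L0/L1/L2 = -/DEGH/- → run D
t=34: L0/L1/L2 = -/DEGH/- → run D
t=35: L0/L1/L2 = -/DEGH/- → run D
t=36: L0/L1/L2 = -/EGH/- → run E
t=37: L0/L1/L2 = -/EGH/- → run E
t=38: L0/L1/L2 = -/GH/- → run G
t=39: L0/L1/L2 = -/GH/- → run G
t=40: L0/L1/L2 = -/H/- → run H
t=41: L0/L1/L2 = -/H/- → run H
t=42: L0/L1/L2 = -/H/- → run H
t=43: L0/L1/L2 = -/H/- → run H
t=44: (idle)
t=45: (idle)
t=46: (idle)
t=47: (idle)
t=48: (idle)
t=49: (idle)

context switches = 15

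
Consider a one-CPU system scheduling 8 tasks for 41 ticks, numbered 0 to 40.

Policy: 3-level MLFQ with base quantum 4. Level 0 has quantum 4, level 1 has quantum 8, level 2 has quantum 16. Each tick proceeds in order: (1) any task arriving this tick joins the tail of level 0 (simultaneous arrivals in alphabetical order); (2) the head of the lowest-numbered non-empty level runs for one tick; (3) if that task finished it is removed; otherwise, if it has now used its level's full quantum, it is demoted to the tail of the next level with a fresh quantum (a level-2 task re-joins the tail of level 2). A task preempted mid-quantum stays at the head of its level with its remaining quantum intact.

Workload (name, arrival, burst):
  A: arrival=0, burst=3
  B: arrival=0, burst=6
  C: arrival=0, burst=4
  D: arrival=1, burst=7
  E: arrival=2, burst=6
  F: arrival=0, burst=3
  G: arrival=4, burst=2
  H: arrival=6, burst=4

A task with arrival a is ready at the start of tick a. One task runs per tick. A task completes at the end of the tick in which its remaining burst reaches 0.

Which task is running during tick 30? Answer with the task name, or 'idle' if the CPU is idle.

t=0: L0/L1/L2 = ABCF/-/- → run A
t=1: L0/L1/L2 = ABCFD/-/- → run A
t=2: L0/L1/L2 = ABCFDE/-/- → run A
t=3: L0/L1/L2 = BCFDE/-/- → run B
t=4: L0/L1/L2 = BCFDEG/-/- → run B
t=5: L0/L1/L2 = BCFDEG/-/- → run B
t=6: L0/L1/L2 = BCFDEGH/-/- → run B
t=7: L0/L1/L2 = CFDEGH/B/- → run C
t=8: L0/L1/L2 = CFDEGH/B/- → run C
t=9: L0/L1/L2 = CFDEGH/B/- → run C
t=10: L0/L1/L2 = CFDEGH/B/- → run C
t=11: L0/L1/L2 = FDEGH/B/- → run F
t=12: L0/L1/L2 = FDEGH/B/- → run F
t=13: L0/L1/L2 = FDEGH/B/- → run F
t=14: L0/L1/L2 = DEGH/B/- → run D
t=15: L0/L1/L2 = DEGH/B/- → run D
t=16: L0/L1/L2 = DEGH/B/- → run D
t=17: L0/L1/L2 = DEGH/B/- → run D
t=18: L0/L1/L2 = EGH/BD/- → run E
t=19: L0/L1/L2 = EGH/BD/- → run E
t=20: L0/L1/L2 = EGH/BD/- → run E
t=21: L0/L1/L2 = EGH/BD/- → run E
t=22: L0/L1/L2 = GH/BDE/- → run G
t=23: L0/L1/L2 = GH/BDE/- → run G
t=24: L0/L1/L2 = H/BDE/- → run H
t=25: L0/L1/L2 = H/BDE/- → run H
t=26: L0/L1/L2 = H/BDE/- → run H
t=27: L0/L1/L2 = H/BDE/- → run H
t=28: L0/L1/L2 = -/BDE/- → run B
t=29: L0/L1/L2 = -/BDE/- → run B
t=30: L0/L1/L2 = -/DE/- → run D
t=31: L0/L1/L2 = -/DE/- → run D
t=32: L0/L1/L2 = -/DE/- → run D
t=33: L0/L1/L2 = -/E/- → run E
t=34: L0/L1/L2 = -/E/- → run E
t=35: (idle)
t=36: (idle)
t=37: (idle)
t=38: (idle)
t=39: (idle)
t=40: (idle)

running at tick 30 = D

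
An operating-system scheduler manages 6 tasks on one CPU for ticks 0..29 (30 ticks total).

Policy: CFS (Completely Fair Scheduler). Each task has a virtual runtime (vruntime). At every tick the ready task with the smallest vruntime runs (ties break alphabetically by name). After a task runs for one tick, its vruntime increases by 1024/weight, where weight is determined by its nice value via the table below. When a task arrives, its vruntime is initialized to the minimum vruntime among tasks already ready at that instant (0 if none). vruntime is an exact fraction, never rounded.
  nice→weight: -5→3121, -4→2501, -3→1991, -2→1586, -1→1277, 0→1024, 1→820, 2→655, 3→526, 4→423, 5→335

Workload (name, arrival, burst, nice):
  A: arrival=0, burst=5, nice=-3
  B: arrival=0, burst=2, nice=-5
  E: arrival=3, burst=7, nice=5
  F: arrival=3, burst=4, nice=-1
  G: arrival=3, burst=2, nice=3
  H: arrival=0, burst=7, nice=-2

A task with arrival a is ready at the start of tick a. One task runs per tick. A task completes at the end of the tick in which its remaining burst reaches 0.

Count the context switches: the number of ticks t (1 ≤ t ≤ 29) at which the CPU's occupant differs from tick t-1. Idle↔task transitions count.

context switches = 23

t=0: vr[A=0 B=0 H=0] → run A
t=1: vr[A=1024/1991 B=0 H=0] → run B
t=2: vr[A=1024/1991 B=1024/3121 H=0] → run H
t=3: vr[A=1024/1991 B=1024/3121 E=1024/3121 F=1024/3121 G=1024/3121 H=512/793] → run B
t=4: vr[A=1024/1991 E=1024/3121 F=1024/3121 G=1024/3121 H=512/793] → run E
t=5: vr[A=1024/1991 E=3538944/1045535 F=1024/3121 G=1024/3121 H=512/793] → run F
t=6: vr[A=1024/1991 E=3538944/1045535 F=4503552/3985517 G=1024/3121 H=512/793] → run G
t=7: vr[A=1024/1991 E=3538944/1045535 F=4503552/3985517 G=1867264/820823 H=512/793] → run A
t=8: vr[A=2048/1991 E=3538944/1045535 F=4503552/3985517 G=1867264/820823 H=512/793] → run H
t=9: vr[A=2048/1991 E=3538944/1045535 F=4503552/3985517 G=1867264/820823 H=1024/793] → run A
t=10: vr[A=3072/1991 E=3538944/1045535 F=4503552/3985517 G=1867264/820823 H=1024/793] → run F
t=11: vr[A=3072/1991 E=3538944/1045535 F=7699456/3985517 G=1867264/820823 H=1024/793] → run H
t=12: vr[A=3072/1991 E=3538944/1045535 F=7699456/3985517 G=1867264/820823 H=1536/793] → run A
t=13: vr[A=4096/1991 E=3538944/1045535 F=7699456/3985517 G=1867264/820823 H=1536/793] → run F
t=14: vr[A=4096/1991 E=3538944/1045535 F=10895360/3985517 G=1867264/820823 H=1536/793] → run H
t=15: vr[A=4096/1991 E=3538944/1045535 F=10895360/3985517 G=1867264/820823 H=2048/793] → run A
t=16: vr[E=3538944/1045535 F=10895360/3985517 G=1867264/820823 H=2048/793] → run G
t=17: vr[E=3538944/1045535 F=10895360/3985517 H=2048/793] → run H
t=18: vr[E=3538944/1045535 F=10895360/3985517 H=2560/793] → run F
t=19: vr[E=3538944/1045535 H=2560/793] → run H
t=20: vr[E=3538944/1045535 H=3072/793] → run E
t=21: vr[E=6734848/1045535 H=3072/793] → run H
t=22: vr[E=6734848/1045535] → run E
t=23: vr[E=9930752/1045535] → run E
t=24: vr[E=13126656/1045535] → run E
t=25: vr[E=3264512/209107] → run E
t=26: vr[E=19518464/1045535] → run E
t=27: (idle)
t=28: (idle)
t=29: (idle)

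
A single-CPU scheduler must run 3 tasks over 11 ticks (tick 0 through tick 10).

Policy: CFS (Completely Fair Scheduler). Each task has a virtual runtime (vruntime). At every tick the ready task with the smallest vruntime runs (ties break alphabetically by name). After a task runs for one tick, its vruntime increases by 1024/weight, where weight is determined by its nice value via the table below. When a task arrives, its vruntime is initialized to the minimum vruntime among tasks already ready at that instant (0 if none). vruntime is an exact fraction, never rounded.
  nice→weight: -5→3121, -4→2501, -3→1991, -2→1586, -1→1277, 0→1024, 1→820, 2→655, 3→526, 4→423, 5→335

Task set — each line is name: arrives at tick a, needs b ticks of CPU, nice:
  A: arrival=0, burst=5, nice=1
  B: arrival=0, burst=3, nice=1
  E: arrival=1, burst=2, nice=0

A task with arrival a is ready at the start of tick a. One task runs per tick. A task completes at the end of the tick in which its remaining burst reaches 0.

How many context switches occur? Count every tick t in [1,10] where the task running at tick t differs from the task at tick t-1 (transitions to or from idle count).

t=0: vr[A=0 B=0] → run A
t=1: vr[A=256/205 B=0 E=0] → run B
t=2: vr[A=256/205 B=256/205 E=0] → run E
t=3: vr[A=256/205 B=256/205 E=1] → run E
t=4: vr[A=256/205 B=256/205] → run A
t=5: vr[A=512/205 B=256/205] → run B
t=6: vr[A=512/205 B=512/205] → run A
t=7: vr[A=768/205 B=512/205] → run B
t=8: vr[A=768/205] → run A
t=9: vr[A=1024/205] → run A
t=10: (idle)

context switches = 8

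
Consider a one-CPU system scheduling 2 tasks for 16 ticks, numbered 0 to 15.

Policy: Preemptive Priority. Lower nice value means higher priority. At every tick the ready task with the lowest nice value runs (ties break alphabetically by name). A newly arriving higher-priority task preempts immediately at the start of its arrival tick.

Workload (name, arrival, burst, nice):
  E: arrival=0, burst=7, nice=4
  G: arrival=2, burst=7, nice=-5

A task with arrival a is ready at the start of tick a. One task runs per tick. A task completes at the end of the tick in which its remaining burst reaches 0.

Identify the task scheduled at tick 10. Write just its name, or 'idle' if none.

t=0: ready={E} → run E
t=1: ready={E} → run E
t=2: ready={E,G} → run G
t=3: ready={E,G} → run G
t=4: ready={E,G} → run G
t=5: ready={E,G} → run G
t=6: ready={E,G} → run G
t=7: ready={E,G} → run G
t=8: ready={E,G} → run G
t=9: ready={E} → run E
t=10: ready={E} → run E
t=11: ready={E} → run E
t=12: ready={E} → run E
t=13: ready={E} → run E
t=14: (idle)
t=15: (idle)

running at tick 10 = E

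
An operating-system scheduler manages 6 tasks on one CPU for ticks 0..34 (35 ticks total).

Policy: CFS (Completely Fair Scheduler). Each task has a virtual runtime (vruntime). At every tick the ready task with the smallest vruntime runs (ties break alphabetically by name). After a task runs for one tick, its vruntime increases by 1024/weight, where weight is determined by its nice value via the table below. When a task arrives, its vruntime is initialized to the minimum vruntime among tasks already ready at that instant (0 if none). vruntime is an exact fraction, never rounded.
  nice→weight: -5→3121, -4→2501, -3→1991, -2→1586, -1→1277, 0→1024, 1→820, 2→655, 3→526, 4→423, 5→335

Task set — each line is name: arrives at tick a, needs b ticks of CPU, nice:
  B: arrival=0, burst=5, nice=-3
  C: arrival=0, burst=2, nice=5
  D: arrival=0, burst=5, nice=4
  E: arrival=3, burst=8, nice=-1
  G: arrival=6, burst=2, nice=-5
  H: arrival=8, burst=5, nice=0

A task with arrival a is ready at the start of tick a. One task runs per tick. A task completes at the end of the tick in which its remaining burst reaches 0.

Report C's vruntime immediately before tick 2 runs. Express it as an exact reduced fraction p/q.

vruntime(C, start of tick 2) = 1024/335

t=0: vr[B=0 C=0 D=0] → run B
t=1: vr[B=1024/1991 C=0 D=0] → run C
t=2: vr[B=1024/1991 C=1024/335 D=0] → run D
t=3: vr[B=1024/1991 C=1024/335 D=1024/423 E=1024/1991] → run B
t=4: vr[B=2048/1991 C=1024/335 D=1024/423 E=1024/1991] → run E
t=5: vr[B=2048/1991 C=1024/335 D=1024/423 E=3346432/2542507] → run B
t=6: vr[B=3072/1991 C=1024/335 D=1024/423 E=3346432/2542507 G=3346432/2542507] → run E
t=7: vr[B=3072/1991 C=1024/335 D=1024/423 E=5385216/2542507 G=3346432/2542507] → run G
t=8: vr[B=3072/1991 C=1024/335 D=1024/423 E=5385216/2542507 G=13047741440/7935164347 H=3072/1991] → run B
t=9: vr[B=4096/1991 C=1024/335 D=1024/423 E=5385216/2542507 G=13047741440/7935164347 H=3072/1991] → run H
t=10: vr[B=4096/1991 C=1024/335 D=1024/423 E=5385216/2542507 G=13047741440/7935164347 H=5063/1991] → run G
t=11: vr[B=4096/1991 C=1024/335 D=1024/423 E=5385216/2542507 H=5063/1991] → run B
t=12: vr[C=1024/335 D=1024/423 E=5385216/2542507 H=5063/1991] → run E
t=13: vr[C=1024/335 D=1024/423 E=7424000/2542507 H=5063/1991] → run D
t=14: vr[C=1024/335 D=2048/423 E=7424000/2542507 H=5063/1991] → run H
t=15: vr[C=1024/335 D=2048/423 E=7424000/2542507 H=7054/1991] → run E
t=16: vr[C=1024/335 D=2048/423 E=9462784/2542507 H=7054/1991] → run C
t=17: vr[D=2048/423 E=9462784/2542507 H=7054/1991] → run H
t=18: vr[D=2048/423 E=9462784/2542507 H=9045/1991] → run E
t=19: vr[D=2048/423 E=11501568/2542507 H=9045/1991] → run E
t=20: vr[D=2048/423 E=13540352/2542507 H=9045/1991] → run H
t=21: vr[D=2048/423 E=13540352/2542507 H=11036/1991] → run D
t=22: vr[D=1024/141 E=13540352/2542507 H=11036/1991] → run E
t=23: vr[D=1024/141 E=15579136/2542507 H=11036/1991] → run H
t=24: vr[D=1024/141 E=15579136/2542507] → run E
t=25: vr[D=1024/141] → run D
t=26: vr[D=4096/423] → run D
t=27: (idle)
t=28: (idle)
t=29: (idle)
t=30: (idle)
t=31: (idle)
t=32: (idle)
t=33: (idle)
t=34: (idle)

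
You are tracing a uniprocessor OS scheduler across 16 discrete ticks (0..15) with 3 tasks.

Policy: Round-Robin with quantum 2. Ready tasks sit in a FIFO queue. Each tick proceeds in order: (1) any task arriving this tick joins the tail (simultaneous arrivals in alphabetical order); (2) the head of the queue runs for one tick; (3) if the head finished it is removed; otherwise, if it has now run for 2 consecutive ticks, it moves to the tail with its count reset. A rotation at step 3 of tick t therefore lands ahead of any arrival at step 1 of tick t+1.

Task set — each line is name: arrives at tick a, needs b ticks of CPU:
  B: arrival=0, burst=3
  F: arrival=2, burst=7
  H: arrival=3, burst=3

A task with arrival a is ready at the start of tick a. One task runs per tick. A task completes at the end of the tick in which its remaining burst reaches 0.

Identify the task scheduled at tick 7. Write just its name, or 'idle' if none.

t=0: queue=[B] q_used=0 → run B
t=1: queue=[B] q_used=1 → run B
t=2: queue=[B,F] q_used=0 → run B
t=3: queue=[F,H] q_used=0 → run F
t=4: queue=[F,H] q_used=1 → run F
t=5: queue=[H,F] q_used=0 → run H
t=6: queue=[H,F] q_used=1 → run H
t=7: queue=[F,H] q_used=0 → run F
t=8: queue=[F,H] q_used=1 → run F
t=9: queue=[H,F] q_used=0 → run H
t=10: queue=[F] q_used=0 → run F
t=11: queue=[F] q_used=1 → run F
t=12: queue=[F] q_used=0 → run F
t=13: (idle)
t=14: (idle)
t=15: (idle)

running at tick 7 = F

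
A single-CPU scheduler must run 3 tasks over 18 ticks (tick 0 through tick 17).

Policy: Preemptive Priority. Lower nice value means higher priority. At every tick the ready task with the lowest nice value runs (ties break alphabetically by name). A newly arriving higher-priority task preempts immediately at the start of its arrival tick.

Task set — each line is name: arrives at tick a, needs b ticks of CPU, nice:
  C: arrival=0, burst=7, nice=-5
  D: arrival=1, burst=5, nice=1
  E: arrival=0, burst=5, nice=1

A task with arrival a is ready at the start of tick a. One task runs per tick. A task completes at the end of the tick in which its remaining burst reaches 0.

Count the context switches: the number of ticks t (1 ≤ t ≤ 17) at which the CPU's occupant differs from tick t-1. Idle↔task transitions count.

t=0: ready={C,E} → run C
t=1: ready={C,D,E} → run C
t=2: ready={C,D,E} → run C
t=3: ready={C,D,E} → run C
t=4: ready={C,D,E} → run C
t=5: ready={C,D,E} → run C
t=6: ready={C,D,E} → run C
t=7: ready={D,E} → run D
t=8: ready={D,E} → run D
t=9: ready={D,E} → run D
t=10: ready={D,E} → run D
t=11: ready={D,E} → run D
t=12: ready={E} → run E
t=13: ready={E} → run E
t=14: ready={E} → run E
t=15: ready={E} → run E
t=16: ready={E} → run E
t=17: (idle)

context switches = 3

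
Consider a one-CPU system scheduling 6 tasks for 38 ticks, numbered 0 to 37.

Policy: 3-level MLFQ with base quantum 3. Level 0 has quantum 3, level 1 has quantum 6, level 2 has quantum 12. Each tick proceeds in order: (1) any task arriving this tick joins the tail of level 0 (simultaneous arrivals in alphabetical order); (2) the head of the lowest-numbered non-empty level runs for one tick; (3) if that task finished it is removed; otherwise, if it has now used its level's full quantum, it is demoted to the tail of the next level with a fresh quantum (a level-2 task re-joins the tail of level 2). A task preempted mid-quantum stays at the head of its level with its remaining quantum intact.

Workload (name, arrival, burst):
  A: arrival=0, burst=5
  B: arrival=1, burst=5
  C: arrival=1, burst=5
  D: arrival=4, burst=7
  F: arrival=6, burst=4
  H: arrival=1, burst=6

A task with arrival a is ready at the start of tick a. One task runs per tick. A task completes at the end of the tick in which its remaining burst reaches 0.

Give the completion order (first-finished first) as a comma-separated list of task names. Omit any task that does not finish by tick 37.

completion order = A, B, C, H, D, F

t=0: L0/L1/L2 = A/-/- → run A
t=1: L0/L1/L2 = ABCH/-/- → run A
t=2: L0/L1/L2 = ABCH/-/- → run A
t=3: L0/L1/L2 = BCH/A/- → run B
t=4: L0/L1/L2 = BCHD/A/- → run B
t=5: L0/L1/L2 = BCHD/A/- → run B
t=6: L0/L1/L2 = CHDF/AB/- → run C
t=7: L0/L1/L2 = CHDF/AB/- → run C
t=8: L0/L1/L2 = CHDF/AB/- → run C
t=9: L0/L1/L2 = HDF/ABC/- → run H
t=10: L0/L1/L2 = HDF/ABC/- → run H
t=11: L0/L1/L2 = HDF/ABC/- → run H
t=12: L0/L1/L2 = DF/ABCH/- → run D
t=13: L0/L1/L2 = DF/ABCH/- → run D
t=14: L0/L1/L2 = DF/ABCH/- → run D
t=15: L0/L1/L2 = F/ABCHD/- → run F
t=16: L0/L1/L2 = F/ABCHD/- → run F
t=17: L0/L1/L2 = F/ABCHD/- → run F
t=18: L0/L1/L2 = -/ABCHDF/- → run A
t=19: L0/L1/L2 = -/ABCHDF/- → run A
t=20: L0/L1/L2 = -/BCHDF/- → run B
t=21: L0/L1/L2 = -/BCHDF/- → run B
t=22: L0/L1/L2 = -/CHDF/- → run C
t=23: L0/L1/L2 = -/CHDF/- → run C
t=24: L0/L1/L2 = -/HDF/- → run H
t=25: L0/L1/L2 = -/HDF/- → run H
t=26: L0/L1/L2 = -/HDF/- → run H
t=27: L0/L1/L2 = -/DF/- → run D
t=28: L0/L1/L2 = -/DF/- → run D
t=29: L0/L1/L2 = -/DF/- → run D
t=30: L0/L1/L2 = -/DF/- → run D
t=31: L0/L1/L2 = -/F/- → run F
t=32: (idle)
t=33: (idle)
t=34: (idle)
t=35: (idle)
t=36: (idle)
t=37: (idle)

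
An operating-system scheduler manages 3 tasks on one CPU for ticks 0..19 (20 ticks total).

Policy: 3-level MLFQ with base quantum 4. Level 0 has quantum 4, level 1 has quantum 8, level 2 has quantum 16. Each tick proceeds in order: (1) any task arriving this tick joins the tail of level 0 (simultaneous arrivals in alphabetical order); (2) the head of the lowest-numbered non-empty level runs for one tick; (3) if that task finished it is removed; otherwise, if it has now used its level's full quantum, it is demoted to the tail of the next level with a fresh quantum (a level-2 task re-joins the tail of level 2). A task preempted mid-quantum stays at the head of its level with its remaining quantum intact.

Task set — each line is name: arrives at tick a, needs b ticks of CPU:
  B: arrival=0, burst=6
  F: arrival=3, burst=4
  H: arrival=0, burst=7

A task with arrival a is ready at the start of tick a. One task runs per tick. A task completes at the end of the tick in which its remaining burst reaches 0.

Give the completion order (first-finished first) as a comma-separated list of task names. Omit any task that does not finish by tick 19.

t=0: L0/L1/L2 = BH/-/- → run B
t=1: L0/L1/L2 = BH/-/- → run B
t=2: L0/L1/L2 = BH/-/- → run B
t=3: L0/L1/L2 = BHF/-/- → run B
t=4: L0/L1/L2 = HF/B/- → run H
t=5: L0/L1/L2 = HF/B/- → run H
t=6: L0/L1/L2 = HF/B/- → run H
t=7: L0/L1/L2 = HF/B/- → run H
t=8: L0/L1/L2 = F/BH/- → run F
t=9: L0/L1/L2 = F/BH/- → run F
t=10: L0/L1/L2 = F/BH/- → run F
t=11: L0/L1/L2 = F/BH/- → run F
t=12: L0/L1/L2 = -/BH/- → run B
t=13: L0/L1/L2 = -/BH/- → run B
t=14: L0/L1/L2 = -/H/- → run H
t=15: L0/L1/L2 = -/H/- → run H
t=16: L0/L1/L2 = -/H/- → run H
t=17: (idle)
t=18: (idle)
t=19: (idle)

completion order = F, B, H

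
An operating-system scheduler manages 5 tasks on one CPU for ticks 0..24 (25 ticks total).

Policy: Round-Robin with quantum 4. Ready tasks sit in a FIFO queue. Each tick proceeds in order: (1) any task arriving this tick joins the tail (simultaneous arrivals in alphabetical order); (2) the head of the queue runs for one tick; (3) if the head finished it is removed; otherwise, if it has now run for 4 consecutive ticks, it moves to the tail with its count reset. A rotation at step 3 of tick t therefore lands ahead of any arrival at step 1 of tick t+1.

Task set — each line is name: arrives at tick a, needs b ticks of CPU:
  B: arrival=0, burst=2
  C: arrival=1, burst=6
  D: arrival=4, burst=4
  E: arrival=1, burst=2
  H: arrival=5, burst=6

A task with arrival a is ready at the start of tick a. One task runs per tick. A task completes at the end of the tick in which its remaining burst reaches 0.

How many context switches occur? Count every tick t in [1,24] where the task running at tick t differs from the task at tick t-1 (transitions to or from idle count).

context switches = 7

t=0: queue=[B] q_used=0 → run B
t=1: queue=[B,C,E] q_used=1 → run B
t=2: queue=[C,E] q_used=0 → run C
t=3: queue=[C,E] q_used=1 → run C
t=4: queue=[C,E,D] q_used=2 → run C
t=5: queue=[C,E,D,H] q_used=3 → run C
t=6: queue=[E,D,H,C] q_used=0 → run E
t=7: queue=[E,D,H,C] q_used=1 → run E
t=8: queue=[D,H,C] q_used=0 → run D
t=9: queue=[D,H,C] q_used=1 → run D
t=10: queue=[D,H,C] q_used=2 → run D
t=11: queue=[D,H,C] q_used=3 → run D
t=12: queue=[H,C] q_used=0 → run H
t=13: queue=[H,C] q_used=1 → run H
t=14: queue=[H,C] q_used=2 → run H
t=15: queue=[H,C] q_used=3 → run H
t=16: queue=[C,H] q_used=0 → run C
t=17: queue=[C,H] q_used=1 → run C
t=18: queue=[H] q_used=0 → run H
t=19: queue=[H] q_used=1 → run H
t=20: (idle)
t=21: (idle)
t=22: (idle)
t=23: (idle)
t=24: (idle)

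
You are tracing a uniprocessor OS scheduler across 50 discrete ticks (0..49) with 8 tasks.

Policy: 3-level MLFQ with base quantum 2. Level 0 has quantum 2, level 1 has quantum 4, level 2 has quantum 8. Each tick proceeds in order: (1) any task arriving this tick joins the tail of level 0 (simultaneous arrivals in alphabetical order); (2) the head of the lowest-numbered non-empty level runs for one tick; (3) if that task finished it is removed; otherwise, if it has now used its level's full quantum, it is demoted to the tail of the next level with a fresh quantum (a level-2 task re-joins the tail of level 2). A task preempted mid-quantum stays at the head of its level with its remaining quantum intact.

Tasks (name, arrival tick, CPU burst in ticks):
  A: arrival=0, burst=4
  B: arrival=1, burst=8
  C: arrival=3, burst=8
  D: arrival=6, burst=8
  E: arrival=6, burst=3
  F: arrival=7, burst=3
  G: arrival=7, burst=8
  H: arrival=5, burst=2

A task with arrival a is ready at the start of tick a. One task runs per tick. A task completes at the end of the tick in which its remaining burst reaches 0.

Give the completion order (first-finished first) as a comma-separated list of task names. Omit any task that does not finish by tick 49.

completion order = H, A, E, F, B, C, D, G

t=0: L0/L1/L2 = A/-/- → run A
t=1: L0/L1/L2 = AB/-/- → run A
t=2: L0/L1/L2 = B/A/- → run B
t=3: L0/L1/L2 = BC/A/- → run B
t=4: L0/L1/L2 = C/AB/- → run C
t=5: L0/L1/L2 = CH/AB/- → run C
t=6: L0/L1/L2 = HDE/ABC/- → run H
t=7: L0/L1/L2 = HDEFG/ABC/- → run H
t=8: L0/L1/L2 = DEFG/ABC/- → run D
t=9: L0/L1/L2 = DEFG/ABC/- → run D
t=10: L0/L1/L2 = EFG/ABCD/- → run E
t=11: L0/L1/L2 = EFG/ABCD/- → run E
t=12: L0/L1/L2 = FG/ABCDE/- → run F
t=13: L0/L1/L2 = FG/ABCDE/- → run F
t=14: L0/L1/L2 = G/ABCDEF/- → run G
t=15: L0/L1/L2 = G/ABCDEF/- → run G
t=16: L0/L1/L2 = -/ABCDEFG/- → run A
t=17: L0/L1/L2 = -/ABCDEFG/- → run A
t=18: L0/L1/L2 = -/BCDEFG/- → run B
t=19: L0/L1/L2 = -/BCDEFG/- → run B
t=20: L0/L1/L2 = -/BCDEFG/- → run B
t=21: L0/L1/L2 = -/BCDEFG/- → run B
t=22: L0/L1/L2 = -/CDEFG/B → run C
t=23: L0/L1/L2 = -/CDEFG/B → run C
t=24: L0/L1/L2 = -/CDEFG/B → run C
t=25: L0/L1/L2 = -/CDEFG/B → run C
t=26: L0/L1/L2 = -/DEFG/BC → run D
t=27: L0/L1/L2 = -/DEFG/BC → run D
t=28: L0/L1/L2 = -/DEFG/BC → run D
t=29: L0/L1/L2 = -/DEFG/BC → run D
t=30: L0/L1/L2 = -/EFG/BCD → run E
t=31: L0/L1/L2 = -/FG/BCD → run F
t=32: L0/L1/L2 = -/G/BCD → run G
t=33: L0/L1/L2 = -/G/BCD → run G
t=34: L0/L1/L2 = -/G/BCD → run G
t=35: L0/L1/L2 = -/G/BCD → run G
t=36: L0/L1/L2 = -/-/BCDG → run B
t=37: L0/L1/L2 = -/-/BCDG → run B
t=38: L0/L1/L2 = -/-/CDG → run C
t=39: L0/L1/L2 = -/-/CDG → run C
t=40: L0/L1/L2 = -/-/DG → run D
t=41: L0/L1/L2 = -/-/DG → run D
t=42: L0/L1/L2 = -/-/G → run G
t=43: L0/L1/L2 = -/-/G → run G
t=44: (idle)
t=45: (idle)
t=46: (idle)
t=47: (idle)
t=48: (idle)
t=49: (idle)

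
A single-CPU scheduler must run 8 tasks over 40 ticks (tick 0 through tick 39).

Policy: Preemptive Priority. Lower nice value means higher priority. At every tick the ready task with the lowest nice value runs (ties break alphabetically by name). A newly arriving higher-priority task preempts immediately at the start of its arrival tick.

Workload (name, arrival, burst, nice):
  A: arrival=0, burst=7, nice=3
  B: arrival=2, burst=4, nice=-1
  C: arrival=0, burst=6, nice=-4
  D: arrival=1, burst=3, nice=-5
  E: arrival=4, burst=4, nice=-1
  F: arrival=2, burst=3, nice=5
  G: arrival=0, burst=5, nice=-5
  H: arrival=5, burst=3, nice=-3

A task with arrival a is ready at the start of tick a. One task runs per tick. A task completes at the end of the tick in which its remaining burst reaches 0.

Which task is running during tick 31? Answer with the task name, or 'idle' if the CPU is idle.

t=0: ready={A,C,G} → run G
t=1: ready={A,C,D,G} → run D
t=2: ready={A,B,C,D,F,G} → run D
t=3: ready={A,B,C,D,F,G} → run D
t=4: ready={A,B,C,E,F,G} → run G
t=5: ready={A,B,C,E,F,G,H} → run G
t=6: ready={A,B,C,E,F,G,H} → run G
t=7: ready={A,B,C,E,F,G,H} → run G
t=8: ready={A,B,C,E,F,H} → run C
t=9: ready={A,B,C,E,F,H} → run C
t=10: ready={A,B,C,E,F,H} → run C
t=11: ready={A,B,C,E,F,H} → run C
t=12: ready={A,B,C,E,F,H} → run C
t=13: ready={A,B,C,E,F,H} → run C
t=14: ready={A,B,E,F,H} → run H
t=15: ready={A,B,E,F,H} → run H
t=16: ready={A,B,E,F,H} → run H
t=17: ready={A,B,E,F} → run B
t=18: ready={A,B,E,F} → run B
t=19: ready={A,B,E,F} → run B
t=20: ready={A,B,E,F} → run B
t=21: ready={A,E,F} → run E
t=22: ready={A,E,F} → run E
t=23: ready={A,E,F} → run E
t=24: ready={A,E,F} → run E
t=25: ready={A,F} → run A
t=26: ready={A,F} → run A
t=27: ready={A,F} → run A
t=28: ready={A,F} → run A
t=29: ready={A,F} → run A
t=30: ready={A,F} → run A
t=31: ready={A,F} → run A
t=32: ready={F} → run F
t=33: ready={F} → run F
t=34: ready={F} → run F
t=35: (idle)
t=36: (idle)
t=37: (idle)
t=38: (idle)
t=39: (idle)

running at tick 31 = A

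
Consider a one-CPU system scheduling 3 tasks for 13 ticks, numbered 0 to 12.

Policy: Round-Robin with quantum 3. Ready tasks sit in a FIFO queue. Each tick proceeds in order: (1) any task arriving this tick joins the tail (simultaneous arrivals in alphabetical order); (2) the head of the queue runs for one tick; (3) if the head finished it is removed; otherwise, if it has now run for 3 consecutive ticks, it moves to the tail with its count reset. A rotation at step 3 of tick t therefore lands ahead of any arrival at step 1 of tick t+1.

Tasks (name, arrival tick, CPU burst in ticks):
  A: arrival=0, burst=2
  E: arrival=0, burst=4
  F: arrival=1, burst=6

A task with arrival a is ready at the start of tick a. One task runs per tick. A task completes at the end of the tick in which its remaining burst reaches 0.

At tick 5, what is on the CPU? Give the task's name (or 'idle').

running at tick 5 = F

t=0: queue=[A,E] q_used=0 → run A
t=1: queue=[A,E,F] q_used=1 → run A
t=2: queue=[E,F] q_used=0 → run E
t=3: queue=[E,F] q_used=1 → run E
t=4: queue=[E,F] q_used=2 → run E
t=5: queue=[F,E] q_used=0 → run F
t=6: queue=[F,E] q_used=1 → run F
t=7: queue=[F,E] q_used=2 → run F
t=8: queue=[E,F] q_used=0 → run E
t=9: queue=[F] q_used=0 → run F
t=10: queue=[F] q_used=1 → run F
t=11: queue=[F] q_used=2 → run F
t=12: (idle)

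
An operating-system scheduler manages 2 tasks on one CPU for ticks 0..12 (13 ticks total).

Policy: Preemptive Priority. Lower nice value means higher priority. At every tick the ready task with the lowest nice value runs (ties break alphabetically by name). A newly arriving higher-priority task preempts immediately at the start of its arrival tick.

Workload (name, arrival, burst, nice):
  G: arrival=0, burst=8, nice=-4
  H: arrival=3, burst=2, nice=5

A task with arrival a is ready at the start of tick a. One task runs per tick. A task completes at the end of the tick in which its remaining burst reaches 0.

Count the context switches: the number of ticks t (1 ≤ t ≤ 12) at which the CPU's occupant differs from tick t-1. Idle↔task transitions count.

t=0: ready={G} → run G
t=1: ready={G} → run G
t=2: ready={G} → run G
t=3: ready={G,H} → run G
t=4: ready={G,H} → run G
t=5: ready={G,H} → run G
t=6: ready={G,H} → run G
t=7: ready={G,H} → run G
t=8: ready={H} → run H
t=9: ready={H} → run H
t=10: (idle)
t=11: (idle)
t=12: (idle)

context switches = 2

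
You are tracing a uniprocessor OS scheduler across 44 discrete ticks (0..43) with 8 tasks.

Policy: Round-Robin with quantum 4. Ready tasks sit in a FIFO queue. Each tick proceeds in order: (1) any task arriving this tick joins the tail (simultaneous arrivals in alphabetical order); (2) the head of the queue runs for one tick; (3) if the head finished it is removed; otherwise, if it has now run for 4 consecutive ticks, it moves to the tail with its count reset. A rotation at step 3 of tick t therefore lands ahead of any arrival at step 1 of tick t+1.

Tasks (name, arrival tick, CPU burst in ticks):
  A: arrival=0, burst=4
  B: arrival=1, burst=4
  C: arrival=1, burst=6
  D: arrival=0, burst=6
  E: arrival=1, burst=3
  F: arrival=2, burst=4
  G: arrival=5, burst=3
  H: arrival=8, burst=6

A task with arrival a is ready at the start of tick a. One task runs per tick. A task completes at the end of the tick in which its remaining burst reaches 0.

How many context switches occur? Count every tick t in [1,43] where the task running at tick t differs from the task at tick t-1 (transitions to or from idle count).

context switches = 11

t=0: queue=[A,D] q_used=0 → run A
t=1: queue=[A,D,B,C,E] q_used=1 → run A
t=2: queue=[A,D,B,C,E,F] q_used=2 → run A
t=3: queue=[A,D,B,C,E,F] q_used=3 → run A
t=4: queue=[D,B,C,E,F] q_used=0 → run D
t=5: queue=[D,B,C,E,F,G] q_used=1 → run D
t=6: queue=[D,B,C,E,F,G] q_used=2 → run D
t=7: queue=[D,B,C,E,F,G] q_used=3 → run D
t=8: queue=[B,C,E,F,G,D,H] q_used=0 → run B
t=9: queue=[B,C,E,F,G,D,H] q_used=1 → run B
t=10: queue=[B,C,E,F,G,D,H] q_used=2 → run B
t=11: queue=[B,C,E,F,G,D,H] q_used=3 → run B
t=12: queue=[C,E,F,G,D,H] q_used=0 → run C
t=13: queue=[C,E,F,G,D,H] q_used=1 → run C
t=14: queue=[C,E,F,G,D,H] q_used=2 → run C
t=15: queue=[C,E,F,G,D,H] q_used=3 → run C
t=16: queue=[E,F,G,D,H,C] q_used=0 → run E
t=17: queue=[E,F,G,D,H,C] q_used=1 → run E
t=18: queue=[E,F,G,D,H,C] q_used=2 → run E
t=19: queue=[F,G,D,H,C] q_used=0 → run F
t=20: queue=[F,G,D,H,C] q_used=1 → run F
t=21: queue=[F,G,D,H,C] q_used=2 → run F
t=22: queue=[F,G,D,H,C] q_used=3 → run F
t=23: queue=[G,D,H,C] q_used=0 → run G
t=24: queue=[G,D,H,C] q_used=1 → run G
t=25: queue=[G,D,H,C] q_used=2 → run G
t=26: queue=[D,H,C] q_used=0 → run D
t=27: queue=[D,H,C] q_used=1 → run D
t=28: queue=[H,C] q_used=0 → run H
t=29: queue=[H,C] q_used=1 → run H
t=30: queue=[H,C] q_used=2 → run H
t=31: queue=[H,C] q_used=3 → run H
t=32: queue=[C,H] q_used=0 → run C
t=33: queue=[C,H] q_used=1 → run C
t=34: queue=[H] q_used=0 → run H
t=35: queue=[H] q_used=1 → run H
t=36: (idle)
t=37: (idle)
t=38: (idle)
t=39: (idle)
t=40: (idle)
t=41: (idle)
t=42: (idle)
t=43: (idle)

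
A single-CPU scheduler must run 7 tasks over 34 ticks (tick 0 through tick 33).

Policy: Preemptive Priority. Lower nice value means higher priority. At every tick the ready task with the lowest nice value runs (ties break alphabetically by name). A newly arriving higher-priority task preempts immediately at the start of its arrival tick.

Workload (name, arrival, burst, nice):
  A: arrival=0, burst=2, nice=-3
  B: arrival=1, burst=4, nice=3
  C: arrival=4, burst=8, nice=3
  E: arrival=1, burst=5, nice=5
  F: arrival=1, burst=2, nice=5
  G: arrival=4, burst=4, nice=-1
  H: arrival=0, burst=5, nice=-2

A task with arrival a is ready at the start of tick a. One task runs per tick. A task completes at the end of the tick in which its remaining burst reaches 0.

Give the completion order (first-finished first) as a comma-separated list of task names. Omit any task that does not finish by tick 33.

t=0: ready={A,H} → run A
t=1: ready={A,B,E,F,H} → run A
t=2: ready={B,E,F,H} → run H
t=3: ready={B,E,F,H} → run H
t=4: ready={B,C,E,F,G,H} → run H
t=5: ready={B,C,E,F,G,H} → run H
t=6: ready={B,C,E,F,G,H} → run H
t=7: ready={B,C,E,F,G} → run G
t=8: ready={B,C,E,F,G} → run G
t=9: ready={B,C,E,F,G} → run G
t=10: ready={B,C,E,F,G} → run G
t=11: ready={B,C,E,F} → run B
t=12: ready={B,C,E,F} → run B
t=13: ready={B,C,E,F} → run B
t=14: ready={B,C,E,F} → run B
t=15: ready={C,E,F} → run C
t=16: ready={C,E,F} → run C
t=17: ready={C,E,F} → run C
t=18: ready={C,E,F} → run C
t=19: ready={C,E,F} → run C
t=20: ready={C,E,F} → run C
t=21: ready={C,E,F} → run C
t=22: ready={C,E,F} → run C
t=23: ready={E,F} → run E
t=24: ready={E,F} → run E
t=25: ready={E,F} → run E
t=26: ready={E,F} → run E
t=27: ready={E,F} → run E
t=28: ready={F} → run F
t=29: ready={F} → run F
t=30: (idle)
t=31: (idle)
t=32: (idle)
t=33: (idle)

completion order = A, H, G, B, C, E, F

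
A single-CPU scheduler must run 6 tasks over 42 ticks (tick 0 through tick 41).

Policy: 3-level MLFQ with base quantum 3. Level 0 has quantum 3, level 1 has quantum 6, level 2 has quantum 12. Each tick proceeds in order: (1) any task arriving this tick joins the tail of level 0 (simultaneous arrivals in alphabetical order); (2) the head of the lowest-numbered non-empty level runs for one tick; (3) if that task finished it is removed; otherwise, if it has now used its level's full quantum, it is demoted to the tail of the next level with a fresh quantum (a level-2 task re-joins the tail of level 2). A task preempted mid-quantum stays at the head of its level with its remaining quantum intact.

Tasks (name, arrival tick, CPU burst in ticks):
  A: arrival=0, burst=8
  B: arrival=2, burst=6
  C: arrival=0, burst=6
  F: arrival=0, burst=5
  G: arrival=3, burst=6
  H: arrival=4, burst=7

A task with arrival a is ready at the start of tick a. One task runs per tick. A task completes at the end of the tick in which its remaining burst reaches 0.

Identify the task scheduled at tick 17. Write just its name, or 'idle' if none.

t=0: L0/L1/L2 = ACF/-/- → run A
t=1: L0/L1/L2 = ACF/-/- → run A
t=2: L0/L1/L2 = ACFB/-/- → run A
t=3: L0/L1/L2 = CFBG/A/- → run C
t=4: L0/L1/L2 = CFBGH/A/- → run C
t=5: L0/L1/L2 = CFBGH/A/- → run C
t=6: L0/L1/L2 = FBGH/AC/- → run F
t=7: L0/L1/L2 = FBGH/AC/- → run F
t=8: L0/L1/L2 = FBGH/AC/- → run F
t=9: L0/L1/L2 = BGH/ACF/- → run B
t=10: L0/L1/L2 = BGH/ACF/- → run B
t=11: L0/L1/L2 = BGH/ACF/- → run B
t=12: L0/L1/L2 = GH/ACFB/- → run G
t=13: L0/L1/L2 = GH/ACFB/- → run G
t=14: L0/L1/L2 = GH/ACFB/- → run G
t=15: L0/L1/L2 = H/ACFBG/- → run H
t=16: L0/L1/L2 = H/ACFBG/- → run H
t=17: L0/L1/L2 = H/ACFBG/- → run H
t=18: L0/L1/L2 = -/ACFBGH/- → run A
t=19: L0/L1/L2 = -/ACFBGH/- → run A
t=20: L0/L1/L2 = -/ACFBGH/- → run A
t=21: L0/L1/L2 = -/ACFBGH/- → run A
t=22: L0/L1/L2 = -/ACFBGH/- → run A
t=23: L0/L1/L2 = -/CFBGH/- → run C
t=24: L0/L1/L2 = -/CFBGH/- → run C
t=25: L0/L1/L2 = -/CFBGH/- → run C
t=26: L0/L1/L2 = -/FBGH/- → run F
t=27: L0/L1/L2 = -/FBGH/- → run F
t=28: L0/L1/L2 = -/BGH/- → run B
t=29: L0/L1/L2 = -/BGH/- → run B
t=30: L0/L1/L2 = -/BGH/- → run B
t=31: L0/L1/L2 = -/GH/- → run G
t=32: L0/L1/L2 = -/GH/- → run G
t=33: L0/L1/L2 = -/GH/- → run G
t=34: L0/L1/L2 = -/H/- → run H
t=35: L0/L1/L2 = -/H/- → run H
t=36: L0/L1/L2 = -/H/- → run H
t=37: L0/L1/L2 = -/H/- → run H
t=38: (idle)
t=39: (idle)
t=40: (idle)
t=41: (idle)

running at tick 17 = H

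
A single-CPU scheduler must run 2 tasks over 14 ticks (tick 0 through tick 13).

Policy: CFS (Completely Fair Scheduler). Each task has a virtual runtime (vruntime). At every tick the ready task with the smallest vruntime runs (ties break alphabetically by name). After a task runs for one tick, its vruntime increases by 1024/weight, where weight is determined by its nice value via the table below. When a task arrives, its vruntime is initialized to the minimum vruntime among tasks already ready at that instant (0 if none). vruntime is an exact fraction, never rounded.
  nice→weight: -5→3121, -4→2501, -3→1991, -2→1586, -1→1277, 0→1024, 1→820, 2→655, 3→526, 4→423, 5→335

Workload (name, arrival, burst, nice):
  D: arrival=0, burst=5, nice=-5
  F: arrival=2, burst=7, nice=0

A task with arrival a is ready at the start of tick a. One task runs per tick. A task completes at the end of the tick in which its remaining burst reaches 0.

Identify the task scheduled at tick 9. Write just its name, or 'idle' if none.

t=0: vr[D=0] → run D
t=1: vr[D=1024/3121] → run D
t=2: vr[D=2048/3121 F=2048/3121] → run D
t=3: vr[D=3072/3121 F=2048/3121] → run F
t=4: vr[D=3072/3121 F=5169/3121] → run D
t=5: vr[D=4096/3121 F=5169/3121] → run D
t=6: vr[F=5169/3121] → run F
t=7: vr[F=8290/3121] → run F
t=8: vr[F=11411/3121] → run F
t=9: vr[F=14532/3121] → run F
t=10: vr[F=17653/3121] → run F
t=11: vr[F=20774/3121] → run F
t=12: (idle)
t=13: (idle)

running at tick 9 = F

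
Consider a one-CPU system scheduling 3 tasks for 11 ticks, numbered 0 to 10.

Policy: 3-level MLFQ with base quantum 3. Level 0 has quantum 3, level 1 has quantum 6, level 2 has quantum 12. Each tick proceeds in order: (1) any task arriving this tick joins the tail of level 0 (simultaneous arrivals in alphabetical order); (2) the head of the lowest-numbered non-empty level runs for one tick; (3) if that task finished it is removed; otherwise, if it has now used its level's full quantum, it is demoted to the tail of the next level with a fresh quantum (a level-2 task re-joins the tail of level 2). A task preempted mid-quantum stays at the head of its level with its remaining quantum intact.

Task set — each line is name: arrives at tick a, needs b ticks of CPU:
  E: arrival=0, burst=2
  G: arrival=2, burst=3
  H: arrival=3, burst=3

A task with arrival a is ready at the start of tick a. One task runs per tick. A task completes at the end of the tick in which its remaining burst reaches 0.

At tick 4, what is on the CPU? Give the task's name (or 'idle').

t=0: L0/L1/L2 = E/-/- → run E
t=1: L0/L1/L2 = E/-/- → run E
t=2: L0/L1/L2 = G/-/- → run G
t=3: L0/L1/L2 = GH/-/- → run G
t=4: L0/L1/L2 = GH/-/- → run G
t=5: L0/L1/L2 = H/-/- → run H
t=6: L0/L1/L2 = H/-/- → run H
t=7: L0/L1/L2 = H/-/- → run H
t=8: (idle)
t=9: (idle)
t=10: (idle)

running at tick 4 = G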